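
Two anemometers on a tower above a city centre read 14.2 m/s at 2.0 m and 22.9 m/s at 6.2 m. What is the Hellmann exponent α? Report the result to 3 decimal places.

α ≈ 0.422

Power law: V₂/V₁ = (z₂/z₁)^α ⇒ α = ln(V₂/V₁) / ln(z₂/z₁)
α = ln(22.9/14.2) / ln(6.2/2.0) = ln(1.6127) / ln(3.1000)
  = 0.47789 / 1.13140 = 0.42239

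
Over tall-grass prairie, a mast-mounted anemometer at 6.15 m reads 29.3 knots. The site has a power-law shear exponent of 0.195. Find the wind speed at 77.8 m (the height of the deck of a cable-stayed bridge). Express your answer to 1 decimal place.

Power-law profile: V₂ = V₁ · (z₂/z₁)^α
V₂ = 29.3 × (77.8/6.15)^0.195 = 29.3 × (12.6504)^0.195
    = 29.3 × 1.6403 = 48.0594 knots

48.1 knots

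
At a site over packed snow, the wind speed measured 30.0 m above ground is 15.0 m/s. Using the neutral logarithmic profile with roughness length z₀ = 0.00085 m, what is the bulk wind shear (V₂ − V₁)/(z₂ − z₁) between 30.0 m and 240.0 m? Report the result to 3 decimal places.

0.014 m/s/m

Log law: V₂ = V₁ · ln(z₂/z₀)/ln(z₁/z₀) = 15.0 × 12.5509/10.4715 = 17.9787 m/s
ΔV/Δz = (17.9787 − 15.0)/(240.0 − 30.0) = 2.9787/210.0000 = 0.01418 m/s/m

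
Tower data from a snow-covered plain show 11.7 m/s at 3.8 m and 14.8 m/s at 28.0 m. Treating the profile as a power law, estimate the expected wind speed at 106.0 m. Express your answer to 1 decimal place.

First find α: α = ln(V₂/V₁)/ln(z₂/z₁) = ln(14.8/11.7)/ln(28.0/3.8) = 0.23504/1.99720 = 0.1177
Extrapolate from 28.0 m to 106.0 m: V₃ = 14.8 × (106.0/28.0)^0.1177 = 14.8 × 1.1696 = 17.3101 m/s

17.3 m/s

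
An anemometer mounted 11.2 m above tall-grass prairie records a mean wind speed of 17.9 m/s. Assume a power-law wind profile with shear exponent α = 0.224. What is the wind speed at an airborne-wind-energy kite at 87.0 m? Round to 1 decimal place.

28.3 m/s

Power-law profile: V₂ = V₁ · (z₂/z₁)^α
V₂ = 17.9 × (87.0/11.2)^0.224 = 17.9 × (7.7679)^0.224
    = 17.9 × 1.5828 = 28.3322 m/s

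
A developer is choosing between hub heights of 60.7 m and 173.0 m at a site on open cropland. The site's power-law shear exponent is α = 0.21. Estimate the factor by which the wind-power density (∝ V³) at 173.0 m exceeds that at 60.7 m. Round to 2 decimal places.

1.93

Speed ratio: V_B/V_A = (z_B/z_A)^α = (173.0/60.7)^0.21 = (2.8501)^0.21 = 1.24601
Power-density ratio: P_B/P_A = (V_B/V_A)³ = (1.24601)³ = 1.93446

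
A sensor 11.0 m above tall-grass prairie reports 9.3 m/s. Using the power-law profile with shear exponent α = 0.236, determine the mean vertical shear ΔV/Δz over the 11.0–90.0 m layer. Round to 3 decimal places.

0.076 m/s/m

Power law: V₂ = V₁ · (z₂/z₁)^α = 9.3 × (8.1818)^0.236 = 15.2727 m/s
ΔV/Δz = (15.2727 − 9.3)/(90.0 − 11.0) = 5.9727/79.0000 = 0.07560 m/s/m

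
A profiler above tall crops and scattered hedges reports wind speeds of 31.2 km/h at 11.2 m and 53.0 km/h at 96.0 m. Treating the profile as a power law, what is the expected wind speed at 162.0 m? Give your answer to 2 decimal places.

First find α: α = ln(V₂/V₁)/ln(z₂/z₁) = ln(53.0/31.2)/ln(96.0/11.2) = 0.52987/2.14843 = 0.2466
Extrapolate from 96.0 m to 162.0 m: V₃ = 53.0 × (162.0/96.0)^0.2466 = 53.0 × 1.1377 = 60.3006 km/h

60.30 km/h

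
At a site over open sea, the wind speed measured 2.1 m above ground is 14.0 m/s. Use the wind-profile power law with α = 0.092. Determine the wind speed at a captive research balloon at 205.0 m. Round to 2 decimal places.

Power-law profile: V₂ = V₁ · (z₂/z₁)^α
V₂ = 14.0 × (205.0/2.1)^0.092 = 14.0 × (97.6190)^0.092
    = 14.0 × 1.5242 = 21.3386 m/s

21.34 m/s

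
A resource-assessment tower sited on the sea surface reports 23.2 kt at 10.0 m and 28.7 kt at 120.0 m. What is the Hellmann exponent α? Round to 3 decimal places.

Power law: V₂/V₁ = (z₂/z₁)^α ⇒ α = ln(V₂/V₁) / ln(z₂/z₁)
α = ln(28.7/23.2) / ln(120.0/10.0) = ln(1.2371) / ln(12.0000)
  = 0.21274 / 2.48491 = 0.08561

α ≈ 0.086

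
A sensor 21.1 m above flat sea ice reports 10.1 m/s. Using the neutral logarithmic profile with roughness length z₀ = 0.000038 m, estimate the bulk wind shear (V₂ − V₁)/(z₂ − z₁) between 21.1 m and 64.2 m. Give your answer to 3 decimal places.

0.020 m/s/m

Log law: V₂ = V₁ · ln(z₂/z₀)/ln(z₁/z₀) = 10.1 × 14.3399/13.2272 = 10.9497 m/s
ΔV/Δz = (10.9497 − 10.1)/(64.2 − 21.1) = 0.8497/43.1000 = 0.01971 m/s/m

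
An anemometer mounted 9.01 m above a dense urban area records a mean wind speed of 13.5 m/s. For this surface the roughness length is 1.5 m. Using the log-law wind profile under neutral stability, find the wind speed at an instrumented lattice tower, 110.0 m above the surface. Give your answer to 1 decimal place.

32.3 m/s

Log law: V(z) ∝ ln(z/z₀), so V₂/V₁ = ln(z₂/z₀) / ln(z₁/z₀).
ln(110.0/1.5) = 4.2950, ln(9.01/1.5) = 1.7929
V₂ = 13.5 × 4.2950/1.7929 = 13.5 × 2.3956 = 32.3407 m/s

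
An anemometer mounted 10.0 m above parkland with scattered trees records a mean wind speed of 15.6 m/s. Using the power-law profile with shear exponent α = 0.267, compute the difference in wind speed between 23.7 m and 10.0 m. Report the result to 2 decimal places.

Power law: V₂ = V₁ · (z₂/z₁)^α = 15.6 × (2.3700)^0.267 = 19.6419 m/s
ΔV = 19.6419 − 15.6 = 4.0419 m/s

4.04 m/s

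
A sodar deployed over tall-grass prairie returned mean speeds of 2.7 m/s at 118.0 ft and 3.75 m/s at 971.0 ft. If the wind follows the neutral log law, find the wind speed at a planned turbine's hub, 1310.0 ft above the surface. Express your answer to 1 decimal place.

Log law: V ∝ ln(z/z₀). From the pair, with r = V₁/V₂ = 0.72000,
ln z₀ = (ln z₁ − r·ln z₂)/(1 − r) = (4.7707 − 0.72000×6.8783)/0.28000 = -0.6490 → z₀ = 0.5226 ft
V₃ = V₁ · ln(z₃/z₀)/ln(z₁/z₀) = 2.7 × 7.8267/5.4197 = 3.8992 m/s

3.9 m/s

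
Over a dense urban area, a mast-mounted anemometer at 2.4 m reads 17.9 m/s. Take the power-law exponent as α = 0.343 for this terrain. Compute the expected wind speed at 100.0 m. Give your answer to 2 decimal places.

Power-law profile: V₂ = V₁ · (z₂/z₁)^α
V₂ = 17.9 × (100.0/2.4)^0.343 = 17.9 × (41.6667)^0.343
    = 17.9 × 3.5941 = 64.3340 m/s

64.33 m/s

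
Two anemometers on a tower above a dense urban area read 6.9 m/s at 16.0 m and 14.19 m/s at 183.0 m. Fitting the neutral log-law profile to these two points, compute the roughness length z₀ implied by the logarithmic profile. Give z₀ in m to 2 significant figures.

Log law: V(z) ∝ ln(z/z₀). With r = V₁/V₂ = 6.9/14.19 = 0.48626,
r · ln(z₂/z₀) = ln(z₁/z₀) ⇒ ln z₀ = (ln z₁ − r·ln z₂)/(1 − r)
ln z₀ = (2.77259 − 0.48626×5.20949) / 0.51374 = 0.4661
z₀ = exp(0.4661) = 1.594 m

z₀ ≈ 1.6 m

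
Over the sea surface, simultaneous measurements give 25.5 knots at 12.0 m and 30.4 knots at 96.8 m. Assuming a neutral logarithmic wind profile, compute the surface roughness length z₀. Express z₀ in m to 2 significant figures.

z₀ ≈ 0.00023 m

Log law: V(z) ∝ ln(z/z₀). With r = V₁/V₂ = 25.5/30.4 = 0.83882,
r · ln(z₂/z₀) = ln(z₁/z₀) ⇒ ln z₀ = (ln z₁ − r·ln z₂)/(1 − r)
ln z₀ = (2.48491 − 0.83882×4.57265) / 0.16118 = -8.3799
z₀ = exp(-8.3799) = 0.0002294 m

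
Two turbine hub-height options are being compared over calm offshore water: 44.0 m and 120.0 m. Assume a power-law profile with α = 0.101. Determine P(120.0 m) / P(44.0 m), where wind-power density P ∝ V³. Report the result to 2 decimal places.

1.36

Speed ratio: V_B/V_A = (z_B/z_A)^α = (120.0/44.0)^0.101 = (2.7273)^0.101 = 1.10665
Power-density ratio: P_B/P_A = (V_B/V_A)³ = (1.10665)³ = 1.35527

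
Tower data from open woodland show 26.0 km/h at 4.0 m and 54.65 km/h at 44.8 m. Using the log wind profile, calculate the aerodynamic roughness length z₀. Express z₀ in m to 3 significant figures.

Log law: V(z) ∝ ln(z/z₀). With r = V₁/V₂ = 26.0/54.65 = 0.47575,
r · ln(z₂/z₀) = ln(z₁/z₀) ⇒ ln z₀ = (ln z₁ − r·ln z₂)/(1 − r)
ln z₀ = (1.38629 − 0.47575×3.80221) / 0.52425 = -0.8062
z₀ = exp(-0.8062) = 0.4466 m

z₀ ≈ 0.447 m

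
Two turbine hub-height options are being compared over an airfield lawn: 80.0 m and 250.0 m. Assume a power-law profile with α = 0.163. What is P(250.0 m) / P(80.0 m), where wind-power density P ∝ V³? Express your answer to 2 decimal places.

1.75

Speed ratio: V_B/V_A = (z_B/z_A)^α = (250.0/80.0)^0.163 = (3.1250)^0.163 = 1.20409
Power-density ratio: P_B/P_A = (V_B/V_A)³ = (1.20409)³ = 1.74575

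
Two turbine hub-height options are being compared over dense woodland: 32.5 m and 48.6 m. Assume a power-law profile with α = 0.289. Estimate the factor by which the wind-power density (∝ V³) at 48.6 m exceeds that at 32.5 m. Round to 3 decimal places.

1.417

Speed ratio: V_B/V_A = (z_B/z_A)^α = (48.6/32.5)^0.289 = (1.4954)^0.289 = 1.12332
Power-density ratio: P_B/P_A = (V_B/V_A)³ = (1.12332)³ = 1.41746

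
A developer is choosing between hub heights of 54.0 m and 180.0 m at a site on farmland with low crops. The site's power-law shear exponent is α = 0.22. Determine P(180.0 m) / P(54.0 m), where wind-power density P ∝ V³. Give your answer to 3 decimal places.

2.214

Speed ratio: V_B/V_A = (z_B/z_A)^α = (180.0/54.0)^0.22 = (3.3333)^0.22 = 1.30327
Power-density ratio: P_B/P_A = (V_B/V_A)³ = (1.30327)³ = 2.21360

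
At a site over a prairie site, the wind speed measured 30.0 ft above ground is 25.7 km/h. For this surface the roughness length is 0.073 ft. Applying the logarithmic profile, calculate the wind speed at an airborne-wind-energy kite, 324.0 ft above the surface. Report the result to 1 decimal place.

Log law: V(z) ∝ ln(z/z₀), so V₂/V₁ = ln(z₂/z₀) / ln(z₁/z₀).
ln(324.0/0.073) = 8.3980, ln(30.0/0.073) = 6.0185
V₂ = 25.7 × 8.3980/6.0185 = 25.7 × 1.3954 = 35.8611 km/h

35.9 km/h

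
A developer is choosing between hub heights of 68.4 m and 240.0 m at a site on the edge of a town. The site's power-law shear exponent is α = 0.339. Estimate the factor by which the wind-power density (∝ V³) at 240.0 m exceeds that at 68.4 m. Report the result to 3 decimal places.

Speed ratio: V_B/V_A = (z_B/z_A)^α = (240.0/68.4)^0.339 = (3.5088)^0.339 = 1.53041
Power-density ratio: P_B/P_A = (V_B/V_A)³ = (1.53041)³ = 3.58445

3.584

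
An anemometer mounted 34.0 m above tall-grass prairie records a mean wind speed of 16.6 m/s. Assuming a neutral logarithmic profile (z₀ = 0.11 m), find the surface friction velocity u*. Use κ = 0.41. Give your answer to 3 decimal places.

u* ≈ 1.187 m/s

Log law: V(z) = (u*/κ) · ln(z/z₀) ⇒ u* = κ · V / ln(z/z₀)
u* = 0.41 × 16.6 / ln(34.0/0.11) = 0.41 × 16.6 / 5.7336
   = 6.8060 / 5.7336 = 1.1870 m/s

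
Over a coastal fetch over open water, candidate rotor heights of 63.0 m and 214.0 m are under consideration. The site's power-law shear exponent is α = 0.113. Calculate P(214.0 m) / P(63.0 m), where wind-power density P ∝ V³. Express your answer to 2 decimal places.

1.51

Speed ratio: V_B/V_A = (z_B/z_A)^α = (214.0/63.0)^0.113 = (3.3968)^0.113 = 1.14818
Power-density ratio: P_B/P_A = (V_B/V_A)³ = (1.14818)³ = 1.51368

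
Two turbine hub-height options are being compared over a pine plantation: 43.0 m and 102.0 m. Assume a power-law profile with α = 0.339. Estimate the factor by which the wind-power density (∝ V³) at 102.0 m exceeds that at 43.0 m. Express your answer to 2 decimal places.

Speed ratio: V_B/V_A = (z_B/z_A)^α = (102.0/43.0)^0.339 = (2.3721)^0.339 = 1.34020
Power-density ratio: P_B/P_A = (V_B/V_A)³ = (1.34020)³ = 2.40718

2.41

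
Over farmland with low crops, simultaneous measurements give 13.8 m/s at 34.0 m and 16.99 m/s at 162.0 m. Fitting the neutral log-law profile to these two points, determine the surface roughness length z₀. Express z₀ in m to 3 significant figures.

Log law: V(z) ∝ ln(z/z₀). With r = V₁/V₂ = 13.8/16.99 = 0.81224,
r · ln(z₂/z₀) = ln(z₁/z₀) ⇒ ln z₀ = (ln z₁ − r·ln z₂)/(1 − r)
ln z₀ = (3.52636 − 0.81224×5.08760) / 0.18776 = -3.2276
z₀ = exp(-3.2276) = 0.03965 m

z₀ ≈ 0.0397 m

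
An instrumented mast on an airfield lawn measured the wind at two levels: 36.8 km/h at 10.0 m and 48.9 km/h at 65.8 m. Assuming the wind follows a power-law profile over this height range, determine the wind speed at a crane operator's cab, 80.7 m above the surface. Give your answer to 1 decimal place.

50.4 km/h

First find α: α = ln(V₂/V₁)/ln(z₂/z₁) = ln(48.9/36.8)/ln(65.8/10.0) = 0.28428/1.88403 = 0.1509
Extrapolate from 65.8 m to 80.7 m: V₃ = 48.9 × (80.7/65.8)^0.1509 = 48.9 × 1.0313 = 50.4295 km/h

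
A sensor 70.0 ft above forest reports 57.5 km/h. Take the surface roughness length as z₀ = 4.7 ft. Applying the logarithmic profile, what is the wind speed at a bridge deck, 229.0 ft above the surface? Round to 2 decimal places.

Log law: V(z) ∝ ln(z/z₀), so V₂/V₁ = ln(z₂/z₀) / ln(z₁/z₀).
ln(229.0/4.7) = 3.8862, ln(70.0/4.7) = 2.7009
V₂ = 57.5 × 3.8862/2.7009 = 57.5 × 1.4388 = 82.7322 km/h

82.73 km/h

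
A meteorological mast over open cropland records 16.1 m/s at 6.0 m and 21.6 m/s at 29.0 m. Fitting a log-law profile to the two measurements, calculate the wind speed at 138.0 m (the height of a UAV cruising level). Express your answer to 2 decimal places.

Log law: V ∝ ln(z/z₀). From the pair, with r = V₁/V₂ = 0.74537,
ln z₀ = (ln z₁ − r·ln z₂)/(1 − r) = (1.7918 − 0.74537×3.3673)/0.25463 = -2.8203 → z₀ = 0.05959 m
V₃ = V₁ · ln(z₃/z₀)/ln(z₁/z₀) = 16.1 × 7.7475/4.6120 = 27.0456 m/s

27.05 m/s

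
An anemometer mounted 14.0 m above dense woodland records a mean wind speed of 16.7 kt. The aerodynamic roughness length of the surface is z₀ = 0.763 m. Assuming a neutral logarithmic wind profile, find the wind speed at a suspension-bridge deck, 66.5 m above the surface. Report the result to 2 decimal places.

Log law: V(z) ∝ ln(z/z₀), so V₂/V₁ = ln(z₂/z₀) / ln(z₁/z₀).
ln(66.5/0.763) = 4.4677, ln(14.0/0.763) = 2.9096
V₂ = 16.7 × 4.4677/2.9096 = 16.7 × 1.5355 = 25.6433 kt

25.64 kt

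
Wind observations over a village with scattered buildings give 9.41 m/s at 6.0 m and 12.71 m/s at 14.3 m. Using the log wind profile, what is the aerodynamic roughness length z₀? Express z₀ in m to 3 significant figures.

Log law: V(z) ∝ ln(z/z₀). With r = V₁/V₂ = 9.41/12.71 = 0.74036,
r · ln(z₂/z₀) = ln(z₁/z₀) ⇒ ln z₀ = (ln z₁ − r·ln z₂)/(1 − r)
ln z₀ = (1.79176 − 0.74036×2.66026) / 0.25964 = -0.6848
z₀ = exp(-0.6848) = 0.5042 m

z₀ ≈ 0.504 m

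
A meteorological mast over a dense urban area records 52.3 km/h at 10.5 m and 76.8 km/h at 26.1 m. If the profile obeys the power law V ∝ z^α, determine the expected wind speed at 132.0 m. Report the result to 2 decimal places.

152.19 km/h

First find α: α = ln(V₂/V₁)/ln(z₂/z₁) = ln(76.8/52.3)/ln(26.1/10.5) = 0.38421/0.91056 = 0.4219
Extrapolate from 26.1 m to 132.0 m: V₃ = 76.8 × (132.0/26.1)^0.4219 = 76.8 × 1.9816 = 152.1892 km/h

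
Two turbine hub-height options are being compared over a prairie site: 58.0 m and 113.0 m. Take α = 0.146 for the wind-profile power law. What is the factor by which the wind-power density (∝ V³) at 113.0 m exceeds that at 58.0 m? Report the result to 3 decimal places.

Speed ratio: V_B/V_A = (z_B/z_A)^α = (113.0/58.0)^0.146 = (1.9483)^0.146 = 1.10227
Power-density ratio: P_B/P_A = (V_B/V_A)³ = (1.10227)³ = 1.33927

1.339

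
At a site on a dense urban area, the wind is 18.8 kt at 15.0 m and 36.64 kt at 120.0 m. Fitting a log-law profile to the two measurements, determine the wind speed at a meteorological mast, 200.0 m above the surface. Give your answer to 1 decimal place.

41.0 kt

Log law: V ∝ ln(z/z₀). From the pair, with r = V₁/V₂ = 0.51310,
ln z₀ = (ln z₁ − r·ln z₂)/(1 − r) = (2.7081 − 0.51310×4.7875)/0.48690 = 0.5167 → z₀ = 1.677 m
V₃ = V₁ · ln(z₃/z₀)/ln(z₁/z₀) = 18.8 × 4.7816/2.1913 = 41.0225 kt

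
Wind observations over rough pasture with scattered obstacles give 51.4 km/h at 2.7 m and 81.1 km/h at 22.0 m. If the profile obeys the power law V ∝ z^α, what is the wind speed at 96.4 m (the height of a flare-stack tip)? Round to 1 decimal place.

First find α: α = ln(V₂/V₁)/ln(z₂/z₁) = ln(81.1/51.4)/ln(22.0/2.7) = 0.45604/2.09779 = 0.2174
Extrapolate from 22.0 m to 96.4 m: V₃ = 81.1 × (96.4/22.0)^0.2174 = 81.1 × 1.3788 = 111.8181 km/h

111.8 km/h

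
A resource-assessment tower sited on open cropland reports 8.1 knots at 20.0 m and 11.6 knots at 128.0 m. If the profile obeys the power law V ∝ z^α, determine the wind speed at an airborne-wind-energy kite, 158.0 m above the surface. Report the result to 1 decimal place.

First find α: α = ln(V₂/V₁)/ln(z₂/z₁) = ln(11.6/8.1)/ln(128.0/20.0) = 0.35914/1.85630 = 0.1935
Extrapolate from 128.0 m to 158.0 m: V₃ = 11.6 × (158.0/128.0)^0.1935 = 11.6 × 1.0416 = 12.0823 knots

12.1 knots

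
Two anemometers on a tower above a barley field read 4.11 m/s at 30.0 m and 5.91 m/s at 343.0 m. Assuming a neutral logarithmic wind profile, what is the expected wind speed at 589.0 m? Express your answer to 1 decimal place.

6.3 m/s

Log law: V ∝ ln(z/z₀). From the pair, with r = V₁/V₂ = 0.69543,
ln z₀ = (ln z₁ − r·ln z₂)/(1 − r) = (3.4012 − 0.69543×5.8377)/0.30457 = -2.1622 → z₀ = 0.1151 m
V₃ = V₁ · ln(z₃/z₀)/ln(z₁/z₀) = 4.11 × 8.5406/5.5634 = 6.3094 m/s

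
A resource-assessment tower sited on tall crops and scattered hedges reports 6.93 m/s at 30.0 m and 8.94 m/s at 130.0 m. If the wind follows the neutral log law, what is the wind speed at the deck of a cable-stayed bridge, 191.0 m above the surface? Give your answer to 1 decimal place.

Log law: V ∝ ln(z/z₀). From the pair, with r = V₁/V₂ = 0.77517,
ln z₀ = (ln z₁ − r·ln z₂)/(1 − r) = (3.4012 − 0.77517×4.8675)/0.22483 = -1.6544 → z₀ = 0.1912 m
V₃ = V₁ · ln(z₃/z₀)/ln(z₁/z₀) = 6.93 × 6.9067/5.0556 = 9.4674 m/s

9.5 m/s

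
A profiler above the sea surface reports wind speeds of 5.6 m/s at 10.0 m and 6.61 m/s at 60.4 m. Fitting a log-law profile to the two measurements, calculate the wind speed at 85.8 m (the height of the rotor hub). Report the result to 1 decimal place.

Log law: V ∝ ln(z/z₀). From the pair, with r = V₁/V₂ = 0.84720,
ln z₀ = (ln z₁ − r·ln z₂)/(1 − r) = (2.3026 − 0.84720×4.1010)/0.15280 = -7.6688 → z₀ = 0.0004672 m
V₃ = V₁ · ln(z₃/z₀)/ln(z₁/z₀) = 5.6 × 12.1208/9.9713 = 6.8071 m/s

6.8 m/s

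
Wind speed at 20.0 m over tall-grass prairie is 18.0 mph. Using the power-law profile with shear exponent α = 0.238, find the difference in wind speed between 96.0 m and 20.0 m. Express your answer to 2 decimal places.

8.15 mph

Power law: V₂ = V₁ · (z₂/z₁)^α = 18.0 × (4.8000)^0.238 = 26.1462 mph
ΔV = 26.1462 − 18.0 = 8.1462 mph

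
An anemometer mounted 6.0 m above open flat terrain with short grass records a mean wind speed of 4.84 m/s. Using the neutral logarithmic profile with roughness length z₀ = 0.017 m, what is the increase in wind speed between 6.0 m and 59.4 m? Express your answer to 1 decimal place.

Log law: V₂ = V₁ · ln(z₂/z₀)/ln(z₁/z₀) = 4.84 × 8.1588/5.8663 = 6.7315 m/s
ΔV = 6.7315 − 4.84 = 1.8915 m/s

1.9 m/s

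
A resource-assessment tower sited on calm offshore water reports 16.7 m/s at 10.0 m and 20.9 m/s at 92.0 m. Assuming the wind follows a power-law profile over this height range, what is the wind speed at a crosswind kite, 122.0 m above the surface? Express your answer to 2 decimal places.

21.50 m/s

First find α: α = ln(V₂/V₁)/ln(z₂/z₁) = ln(20.9/16.7)/ln(92.0/10.0) = 0.22434/2.21920 = 0.1011
Extrapolate from 92.0 m to 122.0 m: V₃ = 20.9 × (122.0/92.0)^0.1011 = 20.9 × 1.0289 = 21.5049 m/s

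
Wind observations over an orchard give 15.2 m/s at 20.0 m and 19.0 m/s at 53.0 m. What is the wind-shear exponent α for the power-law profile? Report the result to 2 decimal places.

α ≈ 0.23

Power law: V₂/V₁ = (z₂/z₁)^α ⇒ α = ln(V₂/V₁) / ln(z₂/z₁)
α = ln(19.0/15.2) / ln(53.0/20.0) = ln(1.2500) / ln(2.6500)
  = 0.22314 / 0.97456 = 0.22897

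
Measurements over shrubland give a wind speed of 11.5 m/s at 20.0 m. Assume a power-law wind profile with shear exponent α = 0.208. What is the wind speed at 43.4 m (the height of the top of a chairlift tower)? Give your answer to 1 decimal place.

13.5 m/s

Power-law profile: V₂ = V₁ · (z₂/z₁)^α
V₂ = 11.5 × (43.4/20.0)^0.208 = 11.5 × (2.1700)^0.208
    = 11.5 × 1.1749 = 13.5108 m/s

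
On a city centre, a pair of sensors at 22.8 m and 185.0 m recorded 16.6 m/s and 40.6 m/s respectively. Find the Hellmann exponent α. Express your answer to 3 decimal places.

α ≈ 0.427

Power law: V₂/V₁ = (z₂/z₁)^α ⇒ α = ln(V₂/V₁) / ln(z₂/z₁)
α = ln(40.6/16.6) / ln(185.0/22.8) = ln(2.4458) / ln(8.1140)
  = 0.89437 / 2.09360 = 0.42719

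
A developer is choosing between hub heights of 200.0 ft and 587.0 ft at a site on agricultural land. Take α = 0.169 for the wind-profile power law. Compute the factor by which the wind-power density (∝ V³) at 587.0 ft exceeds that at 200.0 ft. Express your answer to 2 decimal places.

Speed ratio: V_B/V_A = (z_B/z_A)^α = (587.0/200.0)^0.169 = (2.9350)^0.169 = 1.19957
Power-density ratio: P_B/P_A = (V_B/V_A)³ = (1.19957)³ = 1.72615

1.73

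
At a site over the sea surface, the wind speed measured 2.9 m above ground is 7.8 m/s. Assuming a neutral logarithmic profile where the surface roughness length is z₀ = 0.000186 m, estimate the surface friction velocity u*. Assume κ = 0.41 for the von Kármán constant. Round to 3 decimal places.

u* ≈ 0.331 m/s

Log law: V(z) = (u*/κ) · ln(z/z₀) ⇒ u* = κ · V / ln(z/z₀)
u* = 0.41 × 7.8 / ln(2.9/0.000186) = 0.41 × 7.8 / 9.6545
   = 3.1980 / 9.6545 = 0.3312 m/s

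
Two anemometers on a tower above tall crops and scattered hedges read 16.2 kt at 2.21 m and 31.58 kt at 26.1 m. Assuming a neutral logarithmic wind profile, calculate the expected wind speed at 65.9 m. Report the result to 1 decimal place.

Log law: V ∝ ln(z/z₀). From the pair, with r = V₁/V₂ = 0.51298,
ln z₀ = (ln z₁ − r·ln z₂)/(1 − r) = (0.7930 − 0.51298×3.2619)/0.48702 = -1.8076 → z₀ = 0.1640 m
V₃ = V₁ · ln(z₃/z₀)/ln(z₁/z₀) = 16.2 × 5.9957/2.6006 = 37.3497 kt

37.3 kt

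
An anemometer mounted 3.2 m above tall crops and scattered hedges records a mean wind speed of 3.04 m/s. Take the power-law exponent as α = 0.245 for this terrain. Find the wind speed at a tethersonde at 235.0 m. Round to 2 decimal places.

8.71 m/s

Power-law profile: V₂ = V₁ · (z₂/z₁)^α
V₂ = 3.04 × (235.0/3.2)^0.245 = 3.04 × (73.4375)^0.245
    = 3.04 × 2.8652 = 8.7101 m/s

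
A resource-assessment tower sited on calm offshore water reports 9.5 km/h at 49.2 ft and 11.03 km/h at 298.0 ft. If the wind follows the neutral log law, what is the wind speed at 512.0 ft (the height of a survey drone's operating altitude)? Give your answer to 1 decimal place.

Log law: V ∝ ln(z/z₀). From the pair, with r = V₁/V₂ = 0.86129,
ln z₀ = (ln z₁ − r·ln z₂)/(1 − r) = (3.8959 − 0.86129×5.6971)/0.13871 = -7.2880 → z₀ = 0.0006837 ft
V₃ = V₁ · ln(z₃/z₀)/ln(z₁/z₀) = 9.5 × 13.5264/11.1839 = 11.4897 km/h

11.5 km/h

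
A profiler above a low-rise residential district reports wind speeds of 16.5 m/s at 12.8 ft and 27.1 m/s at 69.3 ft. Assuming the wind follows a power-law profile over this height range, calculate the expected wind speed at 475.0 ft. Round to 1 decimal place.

First find α: α = ln(V₂/V₁)/ln(z₂/z₁) = ln(27.1/16.5)/ln(69.3/12.8) = 0.49617/1.68900 = 0.2938
Extrapolate from 69.3 ft to 475.0 ft: V₃ = 27.1 × (475.0/69.3)^0.2938 = 27.1 × 1.7603 = 47.7032 m/s

47.7 m/s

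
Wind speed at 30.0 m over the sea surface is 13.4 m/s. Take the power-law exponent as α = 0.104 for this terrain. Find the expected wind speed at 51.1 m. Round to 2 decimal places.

Power-law profile: V₂ = V₁ · (z₂/z₁)^α
V₂ = 13.4 × (51.1/30.0)^0.104 = 13.4 × (1.7033)^0.104
    = 13.4 × 1.0570 = 14.1632 m/s

14.16 m/s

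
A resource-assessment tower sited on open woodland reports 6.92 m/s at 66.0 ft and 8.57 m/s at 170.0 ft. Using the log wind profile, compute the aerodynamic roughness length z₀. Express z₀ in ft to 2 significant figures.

Log law: V(z) ∝ ln(z/z₀). With r = V₁/V₂ = 6.92/8.57 = 0.80747,
r · ln(z₂/z₀) = ln(z₁/z₀) ⇒ ln z₀ = (ln z₁ − r·ln z₂)/(1 − r)
ln z₀ = (4.18965 − 0.80747×5.13580) / 0.19253 = 0.2216
z₀ = exp(0.2216) = 1.248 ft

z₀ ≈ 1.2 ft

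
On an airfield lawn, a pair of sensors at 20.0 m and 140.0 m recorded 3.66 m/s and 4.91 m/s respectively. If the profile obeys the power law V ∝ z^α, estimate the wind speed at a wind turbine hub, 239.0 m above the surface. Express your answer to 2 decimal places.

First find α: α = ln(V₂/V₁)/ln(z₂/z₁) = ln(4.91/3.66)/ln(140.0/20.0) = 0.29381/1.94591 = 0.1510
Extrapolate from 140.0 m to 239.0 m: V₃ = 4.91 × (239.0/140.0)^0.1510 = 4.91 × 1.0841 = 5.3229 m/s

5.32 m/s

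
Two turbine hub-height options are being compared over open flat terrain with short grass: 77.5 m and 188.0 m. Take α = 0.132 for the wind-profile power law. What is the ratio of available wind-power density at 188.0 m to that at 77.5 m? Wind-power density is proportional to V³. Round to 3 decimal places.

1.420

Speed ratio: V_B/V_A = (z_B/z_A)^α = (188.0/77.5)^0.132 = (2.4258)^0.132 = 1.12409
Power-density ratio: P_B/P_A = (V_B/V_A)³ = (1.12409)³ = 1.42038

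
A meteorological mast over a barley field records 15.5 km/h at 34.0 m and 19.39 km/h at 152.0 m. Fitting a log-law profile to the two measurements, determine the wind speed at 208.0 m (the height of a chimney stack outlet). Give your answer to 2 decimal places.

20.20 km/h

Log law: V ∝ ln(z/z₀). From the pair, with r = V₁/V₂ = 0.79938,
ln z₀ = (ln z₁ − r·ln z₂)/(1 − r) = (3.5264 − 0.79938×5.0239)/0.20062 = -2.4406 → z₀ = 0.08711 m
V₃ = V₁ · ln(z₃/z₀)/ln(z₁/z₀) = 15.5 × 7.7782/5.9670 = 20.2048 km/h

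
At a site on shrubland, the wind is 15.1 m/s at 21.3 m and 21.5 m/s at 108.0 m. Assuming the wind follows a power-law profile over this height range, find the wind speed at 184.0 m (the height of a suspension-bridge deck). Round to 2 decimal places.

24.14 m/s

First find α: α = ln(V₂/V₁)/ln(z₂/z₁) = ln(21.5/15.1)/ln(108.0/21.3) = 0.35336/1.62342 = 0.2177
Extrapolate from 108.0 m to 184.0 m: V₃ = 21.5 × (184.0/108.0)^0.2177 = 21.5 × 1.1230 = 24.1437 m/s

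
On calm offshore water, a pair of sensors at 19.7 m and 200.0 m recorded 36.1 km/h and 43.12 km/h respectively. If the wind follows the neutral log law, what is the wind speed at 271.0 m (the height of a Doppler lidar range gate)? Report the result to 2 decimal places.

44.04 km/h

Log law: V ∝ ln(z/z₀). From the pair, with r = V₁/V₂ = 0.83720,
ln z₀ = (ln z₁ − r·ln z₂)/(1 − r) = (2.9806 − 0.83720×5.2983)/0.16280 = -8.9380 → z₀ = 0.0001313 m
V₃ = V₁ · ln(z₃/z₀)/ln(z₁/z₀) = 36.1 × 14.5402/11.9187 = 44.0402 km/h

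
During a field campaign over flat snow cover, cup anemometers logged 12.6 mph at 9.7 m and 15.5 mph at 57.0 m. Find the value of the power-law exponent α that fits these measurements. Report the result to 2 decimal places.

α ≈ 0.12

Power law: V₂/V₁ = (z₂/z₁)^α ⇒ α = ln(V₂/V₁) / ln(z₂/z₁)
α = ln(15.5/12.6) / ln(57.0/9.7) = ln(1.2302) / ln(5.8763)
  = 0.20714 / 1.77093 = 0.11697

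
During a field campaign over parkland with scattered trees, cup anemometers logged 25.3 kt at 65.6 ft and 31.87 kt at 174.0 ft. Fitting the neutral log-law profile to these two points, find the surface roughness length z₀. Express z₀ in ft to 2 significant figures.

Log law: V(z) ∝ ln(z/z₀). With r = V₁/V₂ = 25.3/31.87 = 0.79385,
r · ln(z₂/z₀) = ln(z₁/z₀) ⇒ ln z₀ = (ln z₁ − r·ln z₂)/(1 − r)
ln z₀ = (4.18358 − 0.79385×5.15906) / 0.20615 = 0.4272
z₀ = exp(0.4272) = 1.533 ft

z₀ ≈ 1.5 ft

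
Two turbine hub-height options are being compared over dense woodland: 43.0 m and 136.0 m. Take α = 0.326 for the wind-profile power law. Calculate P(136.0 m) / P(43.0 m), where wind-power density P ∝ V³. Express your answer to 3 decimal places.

3.084

Speed ratio: V_B/V_A = (z_B/z_A)^α = (136.0/43.0)^0.326 = (3.1628)^0.326 = 1.45554
Power-density ratio: P_B/P_A = (V_B/V_A)³ = (1.45554)³ = 3.08368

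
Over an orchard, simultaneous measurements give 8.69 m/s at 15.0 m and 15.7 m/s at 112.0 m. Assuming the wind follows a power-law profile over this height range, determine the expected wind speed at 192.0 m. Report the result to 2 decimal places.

First find α: α = ln(V₂/V₁)/ln(z₂/z₁) = ln(15.7/8.69)/ln(112.0/15.0) = 0.59149/2.01045 = 0.2942
Extrapolate from 112.0 m to 192.0 m: V₃ = 15.7 × (192.0/112.0)^0.2942 = 15.7 × 1.1718 = 18.3979 m/s

18.40 m/s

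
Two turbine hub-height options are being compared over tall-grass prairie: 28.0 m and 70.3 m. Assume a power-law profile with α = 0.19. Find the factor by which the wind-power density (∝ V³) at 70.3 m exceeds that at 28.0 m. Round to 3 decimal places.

1.690

Speed ratio: V_B/V_A = (z_B/z_A)^α = (70.3/28.0)^0.19 = (2.5107)^0.19 = 1.19114
Power-density ratio: P_B/P_A = (V_B/V_A)³ = (1.19114)³ = 1.68999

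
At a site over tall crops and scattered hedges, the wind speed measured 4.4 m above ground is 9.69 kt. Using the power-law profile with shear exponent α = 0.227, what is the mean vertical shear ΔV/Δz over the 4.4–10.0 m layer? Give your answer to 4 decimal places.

Power law: V₂ = V₁ · (z₂/z₁)^α = 9.69 × (2.2727)^0.227 = 11.6751 kt
ΔV/Δz = (11.6751 − 9.69)/(10.0 − 4.4) = 1.9851/5.6000 = 0.35448 kt/m

0.3545 kt/m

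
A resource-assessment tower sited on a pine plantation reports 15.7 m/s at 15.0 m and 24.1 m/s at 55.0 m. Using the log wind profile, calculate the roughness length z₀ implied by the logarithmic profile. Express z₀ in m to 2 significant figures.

Log law: V(z) ∝ ln(z/z₀). With r = V₁/V₂ = 15.7/24.1 = 0.65145,
r · ln(z₂/z₀) = ln(z₁/z₀) ⇒ ln z₀ = (ln z₁ − r·ln z₂)/(1 − r)
ln z₀ = (2.70805 − 0.65145×4.00733) / 0.34855 = 0.2796
z₀ = exp(0.2796) = 1.323 m

z₀ ≈ 1.3 m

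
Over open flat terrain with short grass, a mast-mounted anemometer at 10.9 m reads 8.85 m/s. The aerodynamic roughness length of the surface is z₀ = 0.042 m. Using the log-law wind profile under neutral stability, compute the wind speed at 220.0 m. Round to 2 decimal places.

Log law: V(z) ∝ ln(z/z₀), so V₂/V₁ = ln(z₂/z₀) / ln(z₁/z₀).
ln(220.0/0.042) = 8.5637, ln(10.9/0.042) = 5.5588
V₂ = 8.85 × 8.5637/5.5588 = 8.85 × 1.5406 = 13.6339 m/s

13.63 m/s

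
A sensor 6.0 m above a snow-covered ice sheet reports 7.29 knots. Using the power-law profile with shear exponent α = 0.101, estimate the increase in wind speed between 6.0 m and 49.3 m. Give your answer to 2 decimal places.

1.73 knots

Power law: V₂ = V₁ · (z₂/z₁)^α = 7.29 × (8.2167)^0.101 = 9.0180 knots
ΔV = 9.0180 − 7.29 = 1.7280 knots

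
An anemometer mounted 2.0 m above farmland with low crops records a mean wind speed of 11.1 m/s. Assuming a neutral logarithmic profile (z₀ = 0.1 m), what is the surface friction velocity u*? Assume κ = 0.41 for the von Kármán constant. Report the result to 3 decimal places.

Log law: V(z) = (u*/κ) · ln(z/z₀) ⇒ u* = κ · V / ln(z/z₀)
u* = 0.41 × 11.1 / ln(2.0/0.1) = 0.41 × 11.1 / 2.9957
   = 4.5510 / 2.9957 = 1.5192 m/s

u* ≈ 1.519 m/s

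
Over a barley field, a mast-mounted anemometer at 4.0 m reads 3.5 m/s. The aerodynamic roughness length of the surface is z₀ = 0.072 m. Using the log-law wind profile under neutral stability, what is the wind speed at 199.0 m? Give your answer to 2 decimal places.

6.90 m/s

Log law: V(z) ∝ ln(z/z₀), so V₂/V₁ = ln(z₂/z₀) / ln(z₁/z₀).
ln(199.0/0.072) = 7.9244, ln(4.0/0.072) = 4.0174
V₂ = 3.5 × 7.9244/4.0174 = 3.5 × 1.9725 = 6.9038 m/s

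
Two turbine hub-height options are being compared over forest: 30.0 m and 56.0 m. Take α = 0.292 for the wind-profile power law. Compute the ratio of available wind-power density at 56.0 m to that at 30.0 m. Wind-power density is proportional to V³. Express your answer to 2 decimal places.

Speed ratio: V_B/V_A = (z_B/z_A)^α = (56.0/30.0)^0.292 = (1.8667)^0.292 = 1.19992
Power-density ratio: P_B/P_A = (V_B/V_A)³ = (1.19992)³ = 1.72764

1.73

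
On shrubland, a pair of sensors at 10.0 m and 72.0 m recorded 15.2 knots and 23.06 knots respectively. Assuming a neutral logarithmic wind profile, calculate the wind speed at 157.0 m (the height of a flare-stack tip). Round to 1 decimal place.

26.2 knots

Log law: V ∝ ln(z/z₀). From the pair, with r = V₁/V₂ = 0.65915,
ln z₀ = (ln z₁ − r·ln z₂)/(1 − r) = (2.3026 − 0.65915×4.2767)/0.34085 = -1.5150 → z₀ = 0.2198 m
V₃ = V₁ · ln(z₃/z₀)/ln(z₁/z₀) = 15.2 × 6.5712/3.8176 = 26.1640 knots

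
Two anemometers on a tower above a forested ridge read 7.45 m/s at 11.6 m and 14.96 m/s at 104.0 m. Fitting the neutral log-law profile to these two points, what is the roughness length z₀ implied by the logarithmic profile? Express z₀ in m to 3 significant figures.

Log law: V(z) ∝ ln(z/z₀). With r = V₁/V₂ = 7.45/14.96 = 0.49799,
r · ln(z₂/z₀) = ln(z₁/z₀) ⇒ ln z₀ = (ln z₁ − r·ln z₂)/(1 − r)
ln z₀ = (2.45101 − 0.49799×4.64439) / 0.50201 = 0.2751
z₀ = exp(0.2751) = 1.317 m

z₀ ≈ 1.32 m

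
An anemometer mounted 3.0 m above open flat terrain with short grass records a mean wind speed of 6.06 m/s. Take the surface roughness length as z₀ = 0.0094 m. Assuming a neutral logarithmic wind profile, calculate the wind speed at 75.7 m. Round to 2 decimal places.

Log law: V(z) ∝ ln(z/z₀), so V₂/V₁ = ln(z₂/z₀) / ln(z₁/z₀).
ln(75.7/0.0094) = 8.9938, ln(3.0/0.0094) = 5.7657
V₂ = 6.06 × 8.9938/5.7657 = 6.06 × 1.5599 = 9.4530 m/s

9.45 m/s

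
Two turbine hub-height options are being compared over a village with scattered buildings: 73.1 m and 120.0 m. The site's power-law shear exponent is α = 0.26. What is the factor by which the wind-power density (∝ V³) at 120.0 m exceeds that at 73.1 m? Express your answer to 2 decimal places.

1.47

Speed ratio: V_B/V_A = (z_B/z_A)^α = (120.0/73.1)^0.26 = (1.6416)^0.26 = 1.13755
Power-density ratio: P_B/P_A = (V_B/V_A)³ = (1.13755)³ = 1.47199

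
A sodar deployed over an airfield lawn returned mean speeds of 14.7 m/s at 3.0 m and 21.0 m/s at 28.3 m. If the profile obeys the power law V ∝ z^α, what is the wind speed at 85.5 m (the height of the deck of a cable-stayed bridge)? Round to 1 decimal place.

First find α: α = ln(V₂/V₁)/ln(z₂/z₁) = ln(21.0/14.7)/ln(28.3/3.0) = 0.35667/2.24425 = 0.1589
Extrapolate from 28.3 m to 85.5 m: V₃ = 21.0 × (85.5/28.3)^0.1589 = 21.0 × 1.1921 = 25.0342 m/s

25.0 m/s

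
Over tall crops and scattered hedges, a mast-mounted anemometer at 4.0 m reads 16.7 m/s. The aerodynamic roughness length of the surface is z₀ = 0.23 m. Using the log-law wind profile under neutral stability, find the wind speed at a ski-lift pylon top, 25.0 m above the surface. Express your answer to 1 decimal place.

Log law: V(z) ∝ ln(z/z₀), so V₂/V₁ = ln(z₂/z₀) / ln(z₁/z₀).
ln(25.0/0.23) = 4.6886, ln(4.0/0.23) = 2.8560
V₂ = 16.7 × 4.6886/2.8560 = 16.7 × 1.6417 = 27.4158 m/s

27.4 m/s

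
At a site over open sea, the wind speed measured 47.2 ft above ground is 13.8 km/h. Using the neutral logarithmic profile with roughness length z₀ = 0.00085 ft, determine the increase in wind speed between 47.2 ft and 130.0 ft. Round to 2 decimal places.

Log law: V₂ = V₁ · ln(z₂/z₀)/ln(z₁/z₀) = 13.8 × 11.9378/10.9247 = 15.0798 km/h
ΔV = 15.0798 − 13.8 = 1.2798 km/h

1.28 km/h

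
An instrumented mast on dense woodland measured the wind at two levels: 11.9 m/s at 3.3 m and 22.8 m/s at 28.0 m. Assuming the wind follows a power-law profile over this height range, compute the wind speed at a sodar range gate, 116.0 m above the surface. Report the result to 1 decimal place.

35.1 m/s

First find α: α = ln(V₂/V₁)/ln(z₂/z₁) = ln(22.8/11.9)/ln(28.0/3.3) = 0.65022/2.13828 = 0.3041
Extrapolate from 28.0 m to 116.0 m: V₃ = 22.8 × (116.0/28.0)^0.3041 = 22.8 × 1.5407 = 35.1275 m/s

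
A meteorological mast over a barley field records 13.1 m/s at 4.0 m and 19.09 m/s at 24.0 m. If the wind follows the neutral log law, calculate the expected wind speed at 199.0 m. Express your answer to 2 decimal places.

26.16 m/s

Log law: V ∝ ln(z/z₀). From the pair, with r = V₁/V₂ = 0.68622,
ln z₀ = (ln z₁ − r·ln z₂)/(1 − r) = (1.3863 − 0.68622×3.1781)/0.31378 = -2.5322 → z₀ = 0.07948 m
V₃ = V₁ · ln(z₃/z₀)/ln(z₁/z₀) = 13.1 × 7.8255/3.9185 = 26.1615 m/s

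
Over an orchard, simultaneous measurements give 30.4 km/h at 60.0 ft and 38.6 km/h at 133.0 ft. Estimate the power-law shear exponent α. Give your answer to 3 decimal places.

α ≈ 0.300

Power law: V₂/V₁ = (z₂/z₁)^α ⇒ α = ln(V₂/V₁) / ln(z₂/z₁)
α = ln(38.6/30.4) / ln(133.0/60.0) = ln(1.2697) / ln(2.2167)
  = 0.23881 / 0.79600 = 0.30001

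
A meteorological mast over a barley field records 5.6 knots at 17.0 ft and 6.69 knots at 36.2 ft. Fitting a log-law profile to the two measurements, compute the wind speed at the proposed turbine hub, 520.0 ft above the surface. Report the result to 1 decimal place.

Log law: V ∝ ln(z/z₀). From the pair, with r = V₁/V₂ = 0.83707,
ln z₀ = (ln z₁ − r·ln z₂)/(1 − r) = (2.8332 − 0.83707×3.5891)/0.16293 = -1.0500 → z₀ = 0.3499 ft
V₃ = V₁ · ln(z₃/z₀)/ln(z₁/z₀) = 5.6 × 7.3039/3.8832 = 10.5328 knots

10.5 knots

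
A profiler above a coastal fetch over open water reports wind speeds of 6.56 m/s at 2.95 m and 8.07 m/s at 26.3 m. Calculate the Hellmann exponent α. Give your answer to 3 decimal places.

α ≈ 0.095

Power law: V₂/V₁ = (z₂/z₁)^α ⇒ α = ln(V₂/V₁) / ln(z₂/z₁)
α = ln(8.07/6.56) / ln(26.3/2.95) = ln(1.2302) / ln(8.9153)
  = 0.20716 / 2.18776 = 0.09469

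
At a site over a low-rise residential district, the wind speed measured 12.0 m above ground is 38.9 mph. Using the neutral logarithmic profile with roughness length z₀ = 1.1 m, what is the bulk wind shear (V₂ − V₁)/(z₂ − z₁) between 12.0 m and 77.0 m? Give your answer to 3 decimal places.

0.466 mph/m

Log law: V₂ = V₁ · ln(z₂/z₀)/ln(z₁/z₀) = 38.9 × 4.2485/2.3896 = 69.1608 mph
ΔV/Δz = (69.1608 − 38.9)/(77.0 − 12.0) = 30.2608/65.0000 = 0.46555 mph/m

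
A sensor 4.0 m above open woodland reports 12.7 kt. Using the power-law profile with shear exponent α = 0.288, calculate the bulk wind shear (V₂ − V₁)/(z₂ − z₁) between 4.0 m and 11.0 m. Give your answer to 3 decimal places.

0.614 kt/m

Power law: V₂ = V₁ · (z₂/z₁)^α = 12.7 × (2.7500)^0.288 = 16.9954 kt
ΔV/Δz = (16.9954 − 12.7)/(11.0 − 4.0) = 4.2954/7.0000 = 0.61363 kt/m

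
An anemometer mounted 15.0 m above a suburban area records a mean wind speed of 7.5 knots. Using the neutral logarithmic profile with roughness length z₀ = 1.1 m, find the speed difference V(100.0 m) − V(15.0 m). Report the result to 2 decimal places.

5.45 knots

Log law: V₂ = V₁ · ln(z₂/z₀)/ln(z₁/z₀) = 7.5 × 4.5099/2.6127 = 12.9458 knots
ΔV = 12.9458 − 7.5 = 5.4458 knots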